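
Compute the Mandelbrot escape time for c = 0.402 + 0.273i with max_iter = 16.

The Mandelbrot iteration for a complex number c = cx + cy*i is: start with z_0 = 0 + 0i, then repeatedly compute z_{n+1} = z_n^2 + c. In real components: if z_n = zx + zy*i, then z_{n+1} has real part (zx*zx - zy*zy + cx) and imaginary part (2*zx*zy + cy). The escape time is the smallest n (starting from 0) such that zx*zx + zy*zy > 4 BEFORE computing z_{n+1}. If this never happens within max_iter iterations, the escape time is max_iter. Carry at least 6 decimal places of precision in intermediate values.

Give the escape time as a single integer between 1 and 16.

Answer: 12

Derivation:
z_0 = 0 + 0i, c = 0.4020 + 0.2730i
Iter 1: z = 0.4020 + 0.2730i, |z|^2 = 0.2361
Iter 2: z = 0.4891 + 0.4925i, |z|^2 = 0.4817
Iter 3: z = 0.3986 + 0.7547i, |z|^2 = 0.7285
Iter 4: z = -0.0087 + 0.8747i, |z|^2 = 0.7652
Iter 5: z = -0.3631 + 0.2578i, |z|^2 = 0.1983
Iter 6: z = 0.4674 + 0.0858i, |z|^2 = 0.2258
Iter 7: z = 0.6131 + 0.3532i, |z|^2 = 0.5006
Iter 8: z = 0.6531 + 0.7061i, |z|^2 = 0.9251
Iter 9: z = 0.3300 + 1.1953i, |z|^2 = 1.5377
Iter 10: z = -0.9179 + 1.0619i, |z|^2 = 1.9703
Iter 11: z = 0.1169 + -1.6765i, |z|^2 = 2.8245
Iter 12: z = -2.3951 + -0.1190i, |z|^2 = 5.7508
Escaped at iteration 12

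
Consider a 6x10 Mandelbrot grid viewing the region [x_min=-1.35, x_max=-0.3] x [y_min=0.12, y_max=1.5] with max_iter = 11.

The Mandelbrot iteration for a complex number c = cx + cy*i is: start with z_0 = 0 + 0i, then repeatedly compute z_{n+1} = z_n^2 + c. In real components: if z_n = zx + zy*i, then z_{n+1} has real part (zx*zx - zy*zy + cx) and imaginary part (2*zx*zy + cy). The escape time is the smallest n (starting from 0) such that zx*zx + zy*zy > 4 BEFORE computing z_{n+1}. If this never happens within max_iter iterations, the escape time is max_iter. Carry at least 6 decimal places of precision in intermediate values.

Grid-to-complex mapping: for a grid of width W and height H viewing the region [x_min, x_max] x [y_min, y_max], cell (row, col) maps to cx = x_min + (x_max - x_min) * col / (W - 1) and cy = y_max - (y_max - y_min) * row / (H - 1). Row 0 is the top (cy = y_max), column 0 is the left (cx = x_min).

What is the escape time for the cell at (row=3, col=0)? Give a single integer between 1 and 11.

z_0 = 0 + 0i, c = -1.3500 + 1.0400i
Iter 1: z = -1.3500 + 1.0400i, |z|^2 = 2.9041
Iter 2: z = -0.6091 + -1.7680i, |z|^2 = 3.4968
Iter 3: z = -4.1048 + 3.1938i, |z|^2 = 27.0498
Escaped at iteration 3

Answer: 3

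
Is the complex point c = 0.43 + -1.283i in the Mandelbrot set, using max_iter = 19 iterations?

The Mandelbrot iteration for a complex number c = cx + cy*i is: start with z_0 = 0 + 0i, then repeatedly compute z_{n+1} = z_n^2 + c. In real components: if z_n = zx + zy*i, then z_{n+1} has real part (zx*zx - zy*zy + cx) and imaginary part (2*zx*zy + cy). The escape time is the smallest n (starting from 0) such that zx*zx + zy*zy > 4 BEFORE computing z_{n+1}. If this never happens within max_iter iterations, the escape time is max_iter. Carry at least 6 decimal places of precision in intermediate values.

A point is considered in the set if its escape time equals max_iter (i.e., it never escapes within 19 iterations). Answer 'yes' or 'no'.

z_0 = 0 + 0i, c = 0.4300 + -1.2830i
Iter 1: z = 0.4300 + -1.2830i, |z|^2 = 1.8310
Iter 2: z = -1.0312 + -2.3864i, |z|^2 = 6.7582
Escaped at iteration 2

Answer: no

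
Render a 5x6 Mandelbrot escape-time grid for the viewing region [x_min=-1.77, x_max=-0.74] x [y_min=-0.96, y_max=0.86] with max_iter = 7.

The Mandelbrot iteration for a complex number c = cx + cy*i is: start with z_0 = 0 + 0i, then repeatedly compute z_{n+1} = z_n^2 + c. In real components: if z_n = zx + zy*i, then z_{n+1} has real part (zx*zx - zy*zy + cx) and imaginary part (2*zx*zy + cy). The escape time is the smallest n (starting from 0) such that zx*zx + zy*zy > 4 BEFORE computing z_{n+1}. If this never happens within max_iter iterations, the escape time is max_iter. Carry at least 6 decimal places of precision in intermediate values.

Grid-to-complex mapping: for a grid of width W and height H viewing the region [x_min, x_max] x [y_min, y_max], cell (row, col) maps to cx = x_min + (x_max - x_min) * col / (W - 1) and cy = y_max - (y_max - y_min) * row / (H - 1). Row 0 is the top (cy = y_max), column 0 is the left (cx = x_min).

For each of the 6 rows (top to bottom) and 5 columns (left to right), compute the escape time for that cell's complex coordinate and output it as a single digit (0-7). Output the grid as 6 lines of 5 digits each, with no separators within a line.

(row=0, col=0): c = -1.7700 + 0.8600i → escape time 2
(row=0, col=1): c = -1.5125 + 0.8600i → escape time 3
(row=0, col=2): c = -1.2550 + 0.8600i → escape time 3
(row=0, col=3): c = -0.9975 + 0.8600i → escape time 3
(row=0, col=4): c = -0.7400 + 0.8600i → escape time 4
(row=1, col=0): c = -1.7700 + 0.4960i → escape time 3
(row=1, col=1): c = -1.5125 + 0.4960i → escape time 3
(row=1, col=2): c = -1.2550 + 0.4960i → escape time 4
(row=1, col=3): c = -0.9975 + 0.4960i → escape time 5
(row=1, col=4): c = -0.7400 + 0.4960i → escape time 7
(row=2, col=0): c = -1.7700 + 0.1320i → escape time 4
(row=2, col=1): c = -1.5125 + 0.1320i → escape time 6
(row=2, col=2): c = -1.2550 + 0.1320i → escape time 7
(row=2, col=3): c = -0.9975 + 0.1320i → escape time 7
(row=2, col=4): c = -0.7400 + 0.1320i → escape time 7
(row=3, col=0): c = -1.7700 + -0.2320i → escape time 4
(row=3, col=1): c = -1.5125 + -0.2320i → escape time 5
(row=3, col=2): c = -1.2550 + -0.2320i → escape time 7
(row=3, col=3): c = -0.9975 + -0.2320i → escape time 7
(row=3, col=4): c = -0.7400 + -0.2320i → escape time 7
(row=4, col=0): c = -1.7700 + -0.5960i → escape time 3
(row=4, col=1): c = -1.5125 + -0.5960i → escape time 3
(row=4, col=2): c = -1.2550 + -0.5960i → escape time 3
(row=4, col=3): c = -0.9975 + -0.5960i → escape time 5
(row=4, col=4): c = -0.7400 + -0.5960i → escape time 6
(row=5, col=0): c = -1.7700 + -0.9600i → escape time 1
(row=5, col=1): c = -1.5125 + -0.9600i → escape time 3
(row=5, col=2): c = -1.2550 + -0.9600i → escape time 3
(row=5, col=3): c = -0.9975 + -0.9600i → escape time 3
(row=5, col=4): c = -0.7400 + -0.9600i → escape time 3

Answer: 23334
33457
46777
45777
33356
13333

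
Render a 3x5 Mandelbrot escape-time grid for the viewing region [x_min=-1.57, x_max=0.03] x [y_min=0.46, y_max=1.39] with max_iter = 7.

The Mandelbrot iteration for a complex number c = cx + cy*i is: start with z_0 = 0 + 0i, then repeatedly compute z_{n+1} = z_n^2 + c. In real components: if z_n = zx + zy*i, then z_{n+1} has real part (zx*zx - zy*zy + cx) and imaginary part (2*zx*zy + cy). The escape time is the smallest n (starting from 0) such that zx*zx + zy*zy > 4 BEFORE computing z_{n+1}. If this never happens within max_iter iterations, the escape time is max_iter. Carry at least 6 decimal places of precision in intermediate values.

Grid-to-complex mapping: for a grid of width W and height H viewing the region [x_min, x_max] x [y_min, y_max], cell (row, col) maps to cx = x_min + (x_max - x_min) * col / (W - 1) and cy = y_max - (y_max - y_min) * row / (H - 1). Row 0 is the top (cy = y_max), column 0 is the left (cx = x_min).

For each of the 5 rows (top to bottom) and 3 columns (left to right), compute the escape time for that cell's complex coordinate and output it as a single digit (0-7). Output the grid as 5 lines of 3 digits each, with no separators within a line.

(row=0, col=0): c = -1.5700 + 1.3900i → escape time 1
(row=0, col=1): c = -0.7700 + 1.3900i → escape time 2
(row=0, col=2): c = 0.0300 + 1.3900i → escape time 2
(row=1, col=0): c = -1.5700 + 1.1575i → escape time 2
(row=1, col=1): c = -0.7700 + 1.1575i → escape time 3
(row=1, col=2): c = 0.0300 + 1.1575i → escape time 3
(row=2, col=0): c = -1.5700 + 0.9250i → escape time 3
(row=2, col=1): c = -0.7700 + 0.9250i → escape time 4
(row=2, col=2): c = 0.0300 + 0.9250i → escape time 6
(row=3, col=0): c = -1.5700 + 0.6925i → escape time 3
(row=3, col=1): c = -0.7700 + 0.6925i → escape time 5
(row=3, col=2): c = 0.0300 + 0.6925i → escape time 7
(row=4, col=0): c = -1.5700 + 0.4600i → escape time 3
(row=4, col=1): c = -0.7700 + 0.4600i → escape time 7
(row=4, col=2): c = 0.0300 + 0.4600i → escape time 7

Answer: 122
233
346
357
377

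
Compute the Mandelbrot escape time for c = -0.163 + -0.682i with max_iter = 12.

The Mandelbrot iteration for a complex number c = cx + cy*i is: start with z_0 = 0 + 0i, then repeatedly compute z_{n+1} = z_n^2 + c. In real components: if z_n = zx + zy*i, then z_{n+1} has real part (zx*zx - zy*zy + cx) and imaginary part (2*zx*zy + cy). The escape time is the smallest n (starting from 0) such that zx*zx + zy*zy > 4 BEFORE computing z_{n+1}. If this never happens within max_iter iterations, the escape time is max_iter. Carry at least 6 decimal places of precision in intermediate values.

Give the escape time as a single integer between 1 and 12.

Answer: 12

Derivation:
z_0 = 0 + 0i, c = -0.1630 + -0.6820i
Iter 1: z = -0.1630 + -0.6820i, |z|^2 = 0.4917
Iter 2: z = -0.6016 + -0.4597i, |z|^2 = 0.5732
Iter 3: z = -0.0124 + -0.1290i, |z|^2 = 0.0168
Iter 4: z = -0.1795 + -0.6788i, |z|^2 = 0.4930
Iter 5: z = -0.5915 + -0.4383i, |z|^2 = 0.5421
Iter 6: z = -0.0052 + -0.1634i, |z|^2 = 0.0267
Iter 7: z = -0.1897 + -0.6803i, |z|^2 = 0.4988
Iter 8: z = -0.5898 + -0.4239i, |z|^2 = 0.5276
Iter 9: z = 0.0052 + -0.1819i, |z|^2 = 0.0331
Iter 10: z = -0.1961 + -0.6839i, |z|^2 = 0.5061
Iter 11: z = -0.5923 + -0.4138i, |z|^2 = 0.5220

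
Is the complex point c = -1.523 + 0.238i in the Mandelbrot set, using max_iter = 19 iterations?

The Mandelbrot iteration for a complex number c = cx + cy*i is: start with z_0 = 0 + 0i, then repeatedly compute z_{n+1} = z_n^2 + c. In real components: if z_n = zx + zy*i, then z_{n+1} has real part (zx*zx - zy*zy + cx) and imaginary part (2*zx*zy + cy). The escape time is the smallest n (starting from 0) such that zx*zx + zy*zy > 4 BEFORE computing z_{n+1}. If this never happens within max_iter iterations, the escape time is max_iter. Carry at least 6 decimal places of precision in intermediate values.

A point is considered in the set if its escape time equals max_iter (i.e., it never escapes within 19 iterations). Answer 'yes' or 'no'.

z_0 = 0 + 0i, c = -1.5230 + 0.2380i
Iter 1: z = -1.5230 + 0.2380i, |z|^2 = 2.3762
Iter 2: z = 0.7399 + -0.4869i, |z|^2 = 0.7845
Iter 3: z = -1.2127 + -0.4826i, |z|^2 = 1.7035
Iter 4: z = -0.2853 + 1.4084i, |z|^2 = 2.0650
Iter 5: z = -3.4253 + -0.5655i, |z|^2 = 12.0523
Escaped at iteration 5

Answer: no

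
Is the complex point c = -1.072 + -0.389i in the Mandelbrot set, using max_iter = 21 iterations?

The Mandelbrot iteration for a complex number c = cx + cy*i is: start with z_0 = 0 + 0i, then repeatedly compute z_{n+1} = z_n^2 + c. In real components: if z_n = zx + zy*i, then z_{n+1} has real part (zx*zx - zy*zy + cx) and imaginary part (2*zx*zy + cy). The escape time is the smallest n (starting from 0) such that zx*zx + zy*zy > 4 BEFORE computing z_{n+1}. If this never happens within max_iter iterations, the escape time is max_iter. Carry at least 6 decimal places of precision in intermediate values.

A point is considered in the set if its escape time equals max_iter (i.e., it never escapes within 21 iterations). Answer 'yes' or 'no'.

z_0 = 0 + 0i, c = -1.0720 + -0.3890i
Iter 1: z = -1.0720 + -0.3890i, |z|^2 = 1.3005
Iter 2: z = -0.0741 + 0.4450i, |z|^2 = 0.2035
Iter 3: z = -1.2645 + -0.4550i, |z|^2 = 1.8061
Iter 4: z = 0.3201 + 0.7617i, |z|^2 = 0.6826
Iter 5: z = -1.5497 + 0.0986i, |z|^2 = 2.4114
Iter 6: z = 1.3200 + -0.6945i, |z|^2 = 2.2247
Iter 7: z = 0.1880 + -2.2225i, |z|^2 = 4.9749
Escaped at iteration 7

Answer: no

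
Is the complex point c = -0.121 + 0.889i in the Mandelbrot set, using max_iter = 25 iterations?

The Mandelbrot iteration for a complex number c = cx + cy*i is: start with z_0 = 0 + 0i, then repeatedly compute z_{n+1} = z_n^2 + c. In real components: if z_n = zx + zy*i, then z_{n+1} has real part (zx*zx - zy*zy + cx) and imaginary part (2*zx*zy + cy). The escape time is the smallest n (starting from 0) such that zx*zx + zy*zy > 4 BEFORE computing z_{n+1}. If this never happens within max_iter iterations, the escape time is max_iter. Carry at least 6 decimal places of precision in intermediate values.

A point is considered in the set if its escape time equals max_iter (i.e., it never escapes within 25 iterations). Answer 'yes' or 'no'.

z_0 = 0 + 0i, c = -0.1210 + 0.8890i
Iter 1: z = -0.1210 + 0.8890i, |z|^2 = 0.8050
Iter 2: z = -0.8967 + 0.6739i, |z|^2 = 1.2581
Iter 3: z = 0.2289 + -0.3195i, |z|^2 = 0.1545
Iter 4: z = -0.1706 + 0.7427i, |z|^2 = 0.5807
Iter 5: z = -0.6435 + 0.6355i, |z|^2 = 0.8180
Iter 6: z = -0.1108 + 0.0711i, |z|^2 = 0.0173
Iter 7: z = -0.1138 + 0.8732i, |z|^2 = 0.7755
Iter 8: z = -0.8706 + 0.6903i, |z|^2 = 1.2345
Iter 9: z = 0.1605 + -0.3129i, |z|^2 = 0.1237
Iter 10: z = -0.1932 + 0.7886i, |z|^2 = 0.6591
Iter 11: z = -0.7055 + 0.5843i, |z|^2 = 0.8392
Iter 12: z = 0.0353 + 0.0645i, |z|^2 = 0.0054
Iter 13: z = -0.1239 + 0.8935i, |z|^2 = 0.8138
Iter 14: z = -0.9041 + 0.6676i, |z|^2 = 1.2630
Iter 15: z = 0.2507 + -0.3180i, |z|^2 = 0.1640
Iter 16: z = -0.1593 + 0.7295i, |z|^2 = 0.5576
Iter 17: z = -0.6278 + 0.6566i, |z|^2 = 0.8253
Iter 18: z = -0.1580 + 0.0645i, |z|^2 = 0.0291
Iter 19: z = -0.1002 + 0.8686i, |z|^2 = 0.7645
Iter 20: z = -0.8654 + 0.7149i, |z|^2 = 1.2601
Iter 21: z = 0.1169 + -0.3484i, |z|^2 = 0.1351
Iter 22: z = -0.2287 + 0.8075i, |z|^2 = 0.7044
Iter 23: z = -0.7208 + 0.5196i, |z|^2 = 0.7895
Iter 24: z = 0.1286 + 0.1400i, |z|^2 = 0.0361
Did not escape in 25 iterations → in set

Answer: yes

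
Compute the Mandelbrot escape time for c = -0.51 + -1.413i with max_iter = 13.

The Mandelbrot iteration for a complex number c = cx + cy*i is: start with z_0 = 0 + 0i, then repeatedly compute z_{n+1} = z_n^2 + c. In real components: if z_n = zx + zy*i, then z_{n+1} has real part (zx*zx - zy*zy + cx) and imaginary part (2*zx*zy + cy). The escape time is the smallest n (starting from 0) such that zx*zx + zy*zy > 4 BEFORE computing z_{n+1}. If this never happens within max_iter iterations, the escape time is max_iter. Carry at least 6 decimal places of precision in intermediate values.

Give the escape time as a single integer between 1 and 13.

z_0 = 0 + 0i, c = -0.5100 + -1.4130i
Iter 1: z = -0.5100 + -1.4130i, |z|^2 = 2.2567
Iter 2: z = -2.2465 + 0.0283i, |z|^2 = 5.0474
Escaped at iteration 2

Answer: 2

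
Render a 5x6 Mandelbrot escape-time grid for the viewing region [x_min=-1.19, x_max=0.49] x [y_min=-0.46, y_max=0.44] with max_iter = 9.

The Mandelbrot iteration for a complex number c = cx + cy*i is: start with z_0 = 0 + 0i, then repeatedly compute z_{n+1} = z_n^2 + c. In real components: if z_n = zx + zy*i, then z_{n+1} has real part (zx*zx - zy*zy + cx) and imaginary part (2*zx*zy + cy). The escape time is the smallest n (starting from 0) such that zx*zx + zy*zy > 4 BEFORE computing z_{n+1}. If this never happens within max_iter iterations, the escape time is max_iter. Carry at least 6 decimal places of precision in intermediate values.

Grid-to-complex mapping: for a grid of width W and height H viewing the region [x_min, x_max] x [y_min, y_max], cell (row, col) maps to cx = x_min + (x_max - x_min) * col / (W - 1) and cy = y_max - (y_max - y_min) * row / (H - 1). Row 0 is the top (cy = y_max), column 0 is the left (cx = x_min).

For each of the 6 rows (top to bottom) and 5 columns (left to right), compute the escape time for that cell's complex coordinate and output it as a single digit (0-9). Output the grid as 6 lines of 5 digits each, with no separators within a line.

Answer: 67995
99996
99995
99995
99996
67995

Derivation:
(row=0, col=0): c = -1.1900 + 0.4400i → escape time 6
(row=0, col=1): c = -0.7700 + 0.4400i → escape time 7
(row=0, col=2): c = -0.3500 + 0.4400i → escape time 9
(row=0, col=3): c = 0.0700 + 0.4400i → escape time 9
(row=0, col=4): c = 0.4900 + 0.4400i → escape time 5
(row=1, col=0): c = -1.1900 + 0.2600i → escape time 9
(row=1, col=1): c = -0.7700 + 0.2600i → escape time 9
(row=1, col=2): c = -0.3500 + 0.2600i → escape time 9
(row=1, col=3): c = 0.0700 + 0.2600i → escape time 9
(row=1, col=4): c = 0.4900 + 0.2600i → escape time 6
(row=2, col=0): c = -1.1900 + 0.0800i → escape time 9
(row=2, col=1): c = -0.7700 + 0.0800i → escape time 9
(row=2, col=2): c = -0.3500 + 0.0800i → escape time 9
(row=2, col=3): c = 0.0700 + 0.0800i → escape time 9
(row=2, col=4): c = 0.4900 + 0.0800i → escape time 5
(row=3, col=0): c = -1.1900 + -0.1000i → escape time 9
(row=3, col=1): c = -0.7700 + -0.1000i → escape time 9
(row=3, col=2): c = -0.3500 + -0.1000i → escape time 9
(row=3, col=3): c = 0.0700 + -0.1000i → escape time 9
(row=3, col=4): c = 0.4900 + -0.1000i → escape time 5
(row=4, col=0): c = -1.1900 + -0.2800i → escape time 9
(row=4, col=1): c = -0.7700 + -0.2800i → escape time 9
(row=4, col=2): c = -0.3500 + -0.2800i → escape time 9
(row=4, col=3): c = 0.0700 + -0.2800i → escape time 9
(row=4, col=4): c = 0.4900 + -0.2800i → escape time 6
(row=5, col=0): c = -1.1900 + -0.4600i → escape time 6
(row=5, col=1): c = -0.7700 + -0.4600i → escape time 7
(row=5, col=2): c = -0.3500 + -0.4600i → escape time 9
(row=5, col=3): c = 0.0700 + -0.4600i → escape time 9
(row=5, col=4): c = 0.4900 + -0.4600i → escape time 5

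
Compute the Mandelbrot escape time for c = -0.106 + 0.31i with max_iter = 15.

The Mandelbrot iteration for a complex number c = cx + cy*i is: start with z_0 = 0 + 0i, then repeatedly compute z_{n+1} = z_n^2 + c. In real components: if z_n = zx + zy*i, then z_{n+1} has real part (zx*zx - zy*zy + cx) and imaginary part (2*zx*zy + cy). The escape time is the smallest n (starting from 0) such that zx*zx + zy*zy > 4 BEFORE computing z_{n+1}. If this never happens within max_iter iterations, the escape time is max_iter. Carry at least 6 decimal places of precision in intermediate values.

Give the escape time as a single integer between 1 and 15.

Answer: 15

Derivation:
z_0 = 0 + 0i, c = -0.1060 + 0.3100i
Iter 1: z = -0.1060 + 0.3100i, |z|^2 = 0.1073
Iter 2: z = -0.1909 + 0.2443i, |z|^2 = 0.0961
Iter 3: z = -0.1292 + 0.2168i, |z|^2 = 0.0637
Iter 4: z = -0.1363 + 0.2540i, |z|^2 = 0.0831
Iter 5: z = -0.1519 + 0.2408i, |z|^2 = 0.0811
Iter 6: z = -0.1409 + 0.2368i, |z|^2 = 0.0759
Iter 7: z = -0.1422 + 0.2433i, |z|^2 = 0.0794
Iter 8: z = -0.1449 + 0.2408i, |z|^2 = 0.0790
Iter 9: z = -0.1430 + 0.2402i, |z|^2 = 0.0781
Iter 10: z = -0.1433 + 0.2413i, |z|^2 = 0.0788
Iter 11: z = -0.1437 + 0.2409i, |z|^2 = 0.0787
Iter 12: z = -0.1434 + 0.2408i, |z|^2 = 0.0785
Iter 13: z = -0.1434 + 0.2410i, |z|^2 = 0.0786
Iter 14: z = -0.1435 + 0.2409i, |z|^2 = 0.0786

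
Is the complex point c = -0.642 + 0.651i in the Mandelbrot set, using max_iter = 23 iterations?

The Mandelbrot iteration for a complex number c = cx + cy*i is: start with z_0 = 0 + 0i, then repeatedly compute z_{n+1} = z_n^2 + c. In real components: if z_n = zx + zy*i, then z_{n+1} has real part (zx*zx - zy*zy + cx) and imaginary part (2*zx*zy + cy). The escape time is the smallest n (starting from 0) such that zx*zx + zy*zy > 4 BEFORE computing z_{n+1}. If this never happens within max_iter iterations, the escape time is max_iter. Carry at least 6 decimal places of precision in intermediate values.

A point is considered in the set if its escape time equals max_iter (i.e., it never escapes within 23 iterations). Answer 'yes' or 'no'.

Answer: no

Derivation:
z_0 = 0 + 0i, c = -0.6420 + 0.6510i
Iter 1: z = -0.6420 + 0.6510i, |z|^2 = 0.8360
Iter 2: z = -0.6536 + -0.1849i, |z|^2 = 0.4614
Iter 3: z = -0.2489 + 0.8927i, |z|^2 = 0.8589
Iter 4: z = -1.3769 + 0.2065i, |z|^2 = 1.9386
Iter 5: z = 1.2113 + 0.0822i, |z|^2 = 1.4740
Iter 6: z = 0.8184 + 0.8501i, |z|^2 = 1.3926
Iter 7: z = -0.6949 + 2.0426i, |z|^2 = 4.6551
Escaped at iteration 7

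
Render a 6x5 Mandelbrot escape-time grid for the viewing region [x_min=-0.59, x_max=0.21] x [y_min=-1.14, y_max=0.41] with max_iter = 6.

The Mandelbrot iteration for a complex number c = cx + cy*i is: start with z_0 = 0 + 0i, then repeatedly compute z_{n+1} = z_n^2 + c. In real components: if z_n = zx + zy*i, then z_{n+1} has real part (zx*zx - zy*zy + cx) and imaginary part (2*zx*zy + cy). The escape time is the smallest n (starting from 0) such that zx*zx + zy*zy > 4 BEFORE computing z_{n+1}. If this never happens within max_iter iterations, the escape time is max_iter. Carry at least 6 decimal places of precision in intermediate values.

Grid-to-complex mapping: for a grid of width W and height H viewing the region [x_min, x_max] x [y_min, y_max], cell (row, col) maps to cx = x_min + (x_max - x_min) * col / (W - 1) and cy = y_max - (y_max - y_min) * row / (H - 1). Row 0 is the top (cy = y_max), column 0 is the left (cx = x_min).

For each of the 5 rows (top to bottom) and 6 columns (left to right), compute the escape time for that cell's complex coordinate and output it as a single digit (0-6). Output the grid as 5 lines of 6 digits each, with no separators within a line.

Answer: 666666
666666
666666
566666
334543

Derivation:
(row=0, col=0): c = -0.5900 + 0.4100i → escape time 6
(row=0, col=1): c = -0.4300 + 0.4100i → escape time 6
(row=0, col=2): c = -0.2700 + 0.4100i → escape time 6
(row=0, col=3): c = -0.1100 + 0.4100i → escape time 6
(row=0, col=4): c = 0.0500 + 0.4100i → escape time 6
(row=0, col=5): c = 0.2100 + 0.4100i → escape time 6
(row=1, col=0): c = -0.5900 + 0.0225i → escape time 6
(row=1, col=1): c = -0.4300 + 0.0225i → escape time 6
(row=1, col=2): c = -0.2700 + 0.0225i → escape time 6
(row=1, col=3): c = -0.1100 + 0.0225i → escape time 6
(row=1, col=4): c = 0.0500 + 0.0225i → escape time 6
(row=1, col=5): c = 0.2100 + 0.0225i → escape time 6
(row=2, col=0): c = -0.5900 + -0.3650i → escape time 6
(row=2, col=1): c = -0.4300 + -0.3650i → escape time 6
(row=2, col=2): c = -0.2700 + -0.3650i → escape time 6
(row=2, col=3): c = -0.1100 + -0.3650i → escape time 6
(row=2, col=4): c = 0.0500 + -0.3650i → escape time 6
(row=2, col=5): c = 0.2100 + -0.3650i → escape time 6
(row=3, col=0): c = -0.5900 + -0.7525i → escape time 5
(row=3, col=1): c = -0.4300 + -0.7525i → escape time 6
(row=3, col=2): c = -0.2700 + -0.7525i → escape time 6
(row=3, col=3): c = -0.1100 + -0.7525i → escape time 6
(row=3, col=4): c = 0.0500 + -0.7525i → escape time 6
(row=3, col=5): c = 0.2100 + -0.7525i → escape time 6
(row=4, col=0): c = -0.5900 + -1.1400i → escape time 3
(row=4, col=1): c = -0.4300 + -1.1400i → escape time 3
(row=4, col=2): c = -0.2700 + -1.1400i → escape time 4
(row=4, col=3): c = -0.1100 + -1.1400i → escape time 5
(row=4, col=4): c = 0.0500 + -1.1400i → escape time 4
(row=4, col=5): c = 0.2100 + -1.1400i → escape time 3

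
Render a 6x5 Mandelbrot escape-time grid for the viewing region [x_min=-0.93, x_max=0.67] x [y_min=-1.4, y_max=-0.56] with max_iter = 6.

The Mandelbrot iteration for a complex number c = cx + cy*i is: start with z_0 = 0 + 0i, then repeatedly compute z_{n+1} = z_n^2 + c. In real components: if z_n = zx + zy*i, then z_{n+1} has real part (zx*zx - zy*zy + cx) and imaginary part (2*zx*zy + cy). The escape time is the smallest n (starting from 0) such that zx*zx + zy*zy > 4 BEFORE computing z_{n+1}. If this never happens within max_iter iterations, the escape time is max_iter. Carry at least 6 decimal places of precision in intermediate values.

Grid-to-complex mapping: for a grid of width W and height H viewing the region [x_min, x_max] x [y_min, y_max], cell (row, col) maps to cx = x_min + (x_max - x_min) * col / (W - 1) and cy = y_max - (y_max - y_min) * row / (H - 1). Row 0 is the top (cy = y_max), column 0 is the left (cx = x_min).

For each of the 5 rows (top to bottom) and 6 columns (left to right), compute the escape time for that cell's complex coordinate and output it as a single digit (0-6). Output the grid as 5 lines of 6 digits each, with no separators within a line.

(row=0, col=0): c = -0.9300 + -0.5600i → escape time 5
(row=0, col=1): c = -0.6100 + -0.5600i → escape time 6
(row=0, col=2): c = -0.2900 + -0.5600i → escape time 6
(row=0, col=3): c = 0.0300 + -0.5600i → escape time 6
(row=0, col=4): c = 0.3500 + -0.5600i → escape time 6
(row=0, col=5): c = 0.6700 + -0.5600i → escape time 3
(row=1, col=0): c = -0.9300 + -0.7700i → escape time 4
(row=1, col=1): c = -0.6100 + -0.7700i → escape time 5
(row=1, col=2): c = -0.2900 + -0.7700i → escape time 6
(row=1, col=3): c = 0.0300 + -0.7700i → escape time 6
(row=1, col=4): c = 0.3500 + -0.7700i → escape time 4
(row=1, col=5): c = 0.6700 + -0.7700i → escape time 3
(row=2, col=0): c = -0.9300 + -0.9800i → escape time 3
(row=2, col=1): c = -0.6100 + -0.9800i → escape time 4
(row=2, col=2): c = -0.2900 + -0.9800i → escape time 5
(row=2, col=3): c = 0.0300 + -0.9800i → escape time 6
(row=2, col=4): c = 0.3500 + -0.9800i → escape time 3
(row=2, col=5): c = 0.6700 + -0.9800i → escape time 2
(row=3, col=0): c = -0.9300 + -1.1900i → escape time 3
(row=3, col=1): c = -0.6100 + -1.1900i → escape time 3
(row=3, col=2): c = -0.2900 + -1.1900i → escape time 3
(row=3, col=3): c = 0.0300 + -1.1900i → escape time 3
(row=3, col=4): c = 0.3500 + -1.1900i → escape time 2
(row=3, col=5): c = 0.6700 + -1.1900i → escape time 2
(row=4, col=0): c = -0.9300 + -1.4000i → escape time 2
(row=4, col=1): c = -0.6100 + -1.4000i → escape time 2
(row=4, col=2): c = -0.2900 + -1.4000i → escape time 2
(row=4, col=3): c = 0.0300 + -1.4000i → escape time 2
(row=4, col=4): c = 0.3500 + -1.4000i → escape time 2
(row=4, col=5): c = 0.6700 + -1.4000i → escape time 2

Answer: 566663
456643
345632
333322
222222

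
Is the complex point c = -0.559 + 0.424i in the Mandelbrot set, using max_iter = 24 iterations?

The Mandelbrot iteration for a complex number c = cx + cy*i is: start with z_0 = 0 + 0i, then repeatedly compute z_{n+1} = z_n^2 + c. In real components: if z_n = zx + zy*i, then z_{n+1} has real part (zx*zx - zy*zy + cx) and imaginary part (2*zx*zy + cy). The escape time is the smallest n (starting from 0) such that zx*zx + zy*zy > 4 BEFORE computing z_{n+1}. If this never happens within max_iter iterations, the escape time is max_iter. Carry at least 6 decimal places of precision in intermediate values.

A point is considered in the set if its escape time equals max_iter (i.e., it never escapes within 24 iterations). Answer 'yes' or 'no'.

z_0 = 0 + 0i, c = -0.5590 + 0.4240i
Iter 1: z = -0.5590 + 0.4240i, |z|^2 = 0.4923
Iter 2: z = -0.4263 + -0.0500i, |z|^2 = 0.1842
Iter 3: z = -0.3798 + 0.4667i, |z|^2 = 0.3620
Iter 4: z = -0.6325 + 0.0696i, |z|^2 = 0.4049
Iter 5: z = -0.1637 + 0.3360i, |z|^2 = 0.1397
Iter 6: z = -0.6451 + 0.3140i, |z|^2 = 0.5147
Iter 7: z = -0.2414 + 0.0189i, |z|^2 = 0.0586
Iter 8: z = -0.5011 + 0.4149i, |z|^2 = 0.4232
Iter 9: z = -0.4800 + 0.0082i, |z|^2 = 0.2305
Iter 10: z = -0.3286 + 0.4161i, |z|^2 = 0.2811
Iter 11: z = -0.6241 + 0.1505i, |z|^2 = 0.4122
Iter 12: z = -0.1921 + 0.2361i, |z|^2 = 0.0927
Iter 13: z = -0.5778 + 0.3333i, |z|^2 = 0.4450
Iter 14: z = -0.3362 + 0.0388i, |z|^2 = 0.1145
Iter 15: z = -0.4475 + 0.3979i, |z|^2 = 0.3586
Iter 16: z = -0.5171 + 0.0679i, |z|^2 = 0.2720
Iter 17: z = -0.2963 + 0.3538i, |z|^2 = 0.2129
Iter 18: z = -0.5964 + 0.2144i, |z|^2 = 0.4016
Iter 19: z = -0.2493 + 0.1683i, |z|^2 = 0.0905
Iter 20: z = -0.5252 + 0.3401i, |z|^2 = 0.3915
Iter 21: z = -0.3988 + 0.0668i, |z|^2 = 0.1635
Iter 22: z = -0.4044 + 0.3707i, |z|^2 = 0.3010
Iter 23: z = -0.5329 + 0.1242i, |z|^2 = 0.2994
Did not escape in 24 iterations → in set

Answer: yes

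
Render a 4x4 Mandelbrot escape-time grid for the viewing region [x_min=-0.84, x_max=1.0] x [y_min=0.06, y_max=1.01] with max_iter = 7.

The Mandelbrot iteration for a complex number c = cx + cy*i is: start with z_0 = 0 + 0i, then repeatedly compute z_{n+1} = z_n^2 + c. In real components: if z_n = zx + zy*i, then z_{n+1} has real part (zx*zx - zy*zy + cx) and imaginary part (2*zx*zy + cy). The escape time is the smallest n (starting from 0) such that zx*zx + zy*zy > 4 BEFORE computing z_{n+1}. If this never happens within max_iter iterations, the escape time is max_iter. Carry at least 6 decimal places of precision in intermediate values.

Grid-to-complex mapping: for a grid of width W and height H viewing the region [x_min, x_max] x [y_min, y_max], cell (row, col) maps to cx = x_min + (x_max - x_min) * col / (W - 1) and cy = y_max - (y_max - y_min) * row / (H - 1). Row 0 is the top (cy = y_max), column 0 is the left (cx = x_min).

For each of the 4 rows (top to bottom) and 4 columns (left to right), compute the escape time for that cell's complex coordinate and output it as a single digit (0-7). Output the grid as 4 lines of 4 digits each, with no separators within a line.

(row=0, col=0): c = -0.8400 + 1.0100i → escape time 3
(row=0, col=1): c = -0.2267 + 1.0100i → escape time 6
(row=0, col=2): c = 0.3867 + 1.0100i → escape time 3
(row=0, col=3): c = 1.0000 + 1.0100i → escape time 2
(row=1, col=0): c = -0.8400 + 0.6933i → escape time 4
(row=1, col=1): c = -0.2267 + 0.6933i → escape time 7
(row=1, col=2): c = 0.3867 + 0.6933i → escape time 6
(row=1, col=3): c = 1.0000 + 0.6933i → escape time 2
(row=2, col=0): c = -0.8400 + 0.3767i → escape time 7
(row=2, col=1): c = -0.2267 + 0.3767i → escape time 7
(row=2, col=2): c = 0.3867 + 0.3767i → escape time 7
(row=2, col=3): c = 1.0000 + 0.3767i → escape time 2
(row=3, col=0): c = -0.8400 + 0.0600i → escape time 7
(row=3, col=1): c = -0.2267 + 0.0600i → escape time 7
(row=3, col=2): c = 0.3867 + 0.0600i → escape time 7
(row=3, col=3): c = 1.0000 + 0.0600i → escape time 2

Answer: 3632
4762
7772
7772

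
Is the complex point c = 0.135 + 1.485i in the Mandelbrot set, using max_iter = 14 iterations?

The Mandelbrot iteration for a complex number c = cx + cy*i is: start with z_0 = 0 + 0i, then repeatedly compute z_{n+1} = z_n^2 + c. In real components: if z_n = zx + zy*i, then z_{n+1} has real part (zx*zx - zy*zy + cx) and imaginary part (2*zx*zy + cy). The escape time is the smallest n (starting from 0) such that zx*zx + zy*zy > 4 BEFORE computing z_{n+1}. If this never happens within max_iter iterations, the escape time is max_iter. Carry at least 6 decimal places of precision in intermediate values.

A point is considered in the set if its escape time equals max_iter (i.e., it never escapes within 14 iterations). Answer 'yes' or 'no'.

Answer: no

Derivation:
z_0 = 0 + 0i, c = 0.1350 + 1.4850i
Iter 1: z = 0.1350 + 1.4850i, |z|^2 = 2.2235
Iter 2: z = -2.0520 + 1.8860i, |z|^2 = 7.7675
Escaped at iteration 2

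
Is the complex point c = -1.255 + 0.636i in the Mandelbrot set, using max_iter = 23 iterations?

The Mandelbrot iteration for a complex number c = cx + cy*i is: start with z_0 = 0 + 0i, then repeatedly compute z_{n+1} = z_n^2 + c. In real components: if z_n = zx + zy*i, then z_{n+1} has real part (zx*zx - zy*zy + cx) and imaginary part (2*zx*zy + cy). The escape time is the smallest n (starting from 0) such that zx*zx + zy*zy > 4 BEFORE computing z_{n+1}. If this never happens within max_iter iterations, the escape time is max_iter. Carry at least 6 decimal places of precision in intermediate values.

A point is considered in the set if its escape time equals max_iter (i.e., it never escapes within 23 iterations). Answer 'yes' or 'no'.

z_0 = 0 + 0i, c = -1.2550 + 0.6360i
Iter 1: z = -1.2550 + 0.6360i, |z|^2 = 1.9795
Iter 2: z = -0.0845 + -0.9604i, |z|^2 = 0.9294
Iter 3: z = -2.1702 + 0.7982i, |z|^2 = 5.3468
Escaped at iteration 3

Answer: no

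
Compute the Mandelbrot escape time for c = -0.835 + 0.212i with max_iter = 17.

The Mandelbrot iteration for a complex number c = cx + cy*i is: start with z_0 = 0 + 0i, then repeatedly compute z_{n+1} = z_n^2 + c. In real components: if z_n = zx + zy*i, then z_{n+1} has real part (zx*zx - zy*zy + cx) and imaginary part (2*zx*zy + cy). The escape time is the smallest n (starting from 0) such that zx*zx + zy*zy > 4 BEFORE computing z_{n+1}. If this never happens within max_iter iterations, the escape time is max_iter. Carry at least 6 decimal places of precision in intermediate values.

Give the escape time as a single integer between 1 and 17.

Answer: 17

Derivation:
z_0 = 0 + 0i, c = -0.8350 + 0.2120i
Iter 1: z = -0.8350 + 0.2120i, |z|^2 = 0.7422
Iter 2: z = -0.1827 + -0.1420i, |z|^2 = 0.0536
Iter 3: z = -0.8218 + 0.2639i, |z|^2 = 0.7450
Iter 4: z = -0.2293 + -0.2218i, |z|^2 = 0.1018
Iter 5: z = -0.8316 + 0.3137i, |z|^2 = 0.7900
Iter 6: z = -0.2419 + -0.3097i, |z|^2 = 0.1544
Iter 7: z = -0.8724 + 0.3618i, |z|^2 = 0.8921
Iter 8: z = -0.2048 + -0.4193i, |z|^2 = 0.2178
Iter 9: z = -0.9689 + 0.3837i, |z|^2 = 1.0861
Iter 10: z = -0.0434 + -0.5316i, |z|^2 = 0.2845
Iter 11: z = -1.1157 + 0.2582i, |z|^2 = 1.3115
Iter 12: z = 0.3432 + -0.3641i, |z|^2 = 0.2504
Iter 13: z = -0.8498 + -0.0380i, |z|^2 = 0.7236
Iter 14: z = -0.1143 + 0.2765i, |z|^2 = 0.0895
Iter 15: z = -0.8984 + 0.1488i, |z|^2 = 0.8293
Iter 16: z = -0.0500 + -0.0554i, |z|^2 = 0.0056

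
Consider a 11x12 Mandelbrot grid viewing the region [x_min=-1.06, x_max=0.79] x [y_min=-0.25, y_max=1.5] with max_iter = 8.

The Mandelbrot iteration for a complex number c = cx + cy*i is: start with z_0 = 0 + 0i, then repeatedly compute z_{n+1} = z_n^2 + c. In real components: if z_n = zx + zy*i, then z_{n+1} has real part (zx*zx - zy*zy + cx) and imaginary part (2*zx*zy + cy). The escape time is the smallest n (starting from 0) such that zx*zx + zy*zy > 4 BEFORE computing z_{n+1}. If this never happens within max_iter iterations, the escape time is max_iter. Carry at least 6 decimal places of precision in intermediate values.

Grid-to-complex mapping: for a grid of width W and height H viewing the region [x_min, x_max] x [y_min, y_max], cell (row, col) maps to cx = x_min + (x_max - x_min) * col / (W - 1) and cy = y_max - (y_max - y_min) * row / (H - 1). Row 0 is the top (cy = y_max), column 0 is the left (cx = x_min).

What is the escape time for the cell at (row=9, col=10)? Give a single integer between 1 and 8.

z_0 = 0 + 0i, c = 0.7900 + 0.0682i
Iter 1: z = 0.7900 + 0.0682i, |z|^2 = 0.6287
Iter 2: z = 1.4095 + 0.1759i, |z|^2 = 2.0175
Iter 3: z = 2.7456 + 0.5641i, |z|^2 = 7.8565
Escaped at iteration 3

Answer: 3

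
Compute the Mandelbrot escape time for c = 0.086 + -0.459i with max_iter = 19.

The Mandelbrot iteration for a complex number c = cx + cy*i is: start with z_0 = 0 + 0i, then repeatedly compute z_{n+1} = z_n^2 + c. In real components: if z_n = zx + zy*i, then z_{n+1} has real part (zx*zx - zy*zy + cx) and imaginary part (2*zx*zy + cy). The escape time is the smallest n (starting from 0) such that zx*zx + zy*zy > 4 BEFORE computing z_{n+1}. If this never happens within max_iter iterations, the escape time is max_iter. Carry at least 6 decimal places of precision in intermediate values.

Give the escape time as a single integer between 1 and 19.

Answer: 19

Derivation:
z_0 = 0 + 0i, c = 0.0860 + -0.4590i
Iter 1: z = 0.0860 + -0.4590i, |z|^2 = 0.2181
Iter 2: z = -0.1173 + -0.5379i, |z|^2 = 0.3031
Iter 3: z = -0.1896 + -0.3328i, |z|^2 = 0.1467
Iter 4: z = 0.0112 + -0.3328i, |z|^2 = 0.1109
Iter 5: z = -0.0246 + -0.4665i, |z|^2 = 0.2182
Iter 6: z = -0.1310 + -0.4360i, |z|^2 = 0.2073
Iter 7: z = -0.0870 + -0.3448i, |z|^2 = 0.1264
Iter 8: z = -0.0253 + -0.3990i, |z|^2 = 0.1599
Iter 9: z = -0.0726 + -0.4388i, |z|^2 = 0.1978
Iter 10: z = -0.1013 + -0.3953i, |z|^2 = 0.1665
Iter 11: z = -0.0600 + -0.3789i, |z|^2 = 0.1472
Iter 12: z = -0.0540 + -0.4135i, |z|^2 = 0.1739
Iter 13: z = -0.0821 + -0.4144i, |z|^2 = 0.1784
Iter 14: z = -0.0789 + -0.3910i, |z|^2 = 0.1591
Iter 15: z = -0.0606 + -0.3973i, |z|^2 = 0.1615
Iter 16: z = -0.0681 + -0.4108i, |z|^2 = 0.1734
Iter 17: z = -0.0781 + -0.4030i, |z|^2 = 0.1685
Iter 18: z = -0.0703 + -0.3960i, |z|^2 = 0.1618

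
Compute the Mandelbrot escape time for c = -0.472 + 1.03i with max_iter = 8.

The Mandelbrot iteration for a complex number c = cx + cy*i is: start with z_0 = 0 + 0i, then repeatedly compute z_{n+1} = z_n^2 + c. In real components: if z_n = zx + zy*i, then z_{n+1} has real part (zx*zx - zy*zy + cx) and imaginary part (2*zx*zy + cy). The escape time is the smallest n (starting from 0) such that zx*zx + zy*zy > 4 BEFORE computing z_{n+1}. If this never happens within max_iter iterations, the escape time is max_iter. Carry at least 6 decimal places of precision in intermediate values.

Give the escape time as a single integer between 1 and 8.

Answer: 4

Derivation:
z_0 = 0 + 0i, c = -0.4720 + 1.0300i
Iter 1: z = -0.4720 + 1.0300i, |z|^2 = 1.2837
Iter 2: z = -1.3101 + 0.0577i, |z|^2 = 1.7197
Iter 3: z = 1.2411 + 0.8789i, |z|^2 = 2.3127
Iter 4: z = 0.2959 + 3.2115i, |z|^2 = 10.4011
Escaped at iteration 4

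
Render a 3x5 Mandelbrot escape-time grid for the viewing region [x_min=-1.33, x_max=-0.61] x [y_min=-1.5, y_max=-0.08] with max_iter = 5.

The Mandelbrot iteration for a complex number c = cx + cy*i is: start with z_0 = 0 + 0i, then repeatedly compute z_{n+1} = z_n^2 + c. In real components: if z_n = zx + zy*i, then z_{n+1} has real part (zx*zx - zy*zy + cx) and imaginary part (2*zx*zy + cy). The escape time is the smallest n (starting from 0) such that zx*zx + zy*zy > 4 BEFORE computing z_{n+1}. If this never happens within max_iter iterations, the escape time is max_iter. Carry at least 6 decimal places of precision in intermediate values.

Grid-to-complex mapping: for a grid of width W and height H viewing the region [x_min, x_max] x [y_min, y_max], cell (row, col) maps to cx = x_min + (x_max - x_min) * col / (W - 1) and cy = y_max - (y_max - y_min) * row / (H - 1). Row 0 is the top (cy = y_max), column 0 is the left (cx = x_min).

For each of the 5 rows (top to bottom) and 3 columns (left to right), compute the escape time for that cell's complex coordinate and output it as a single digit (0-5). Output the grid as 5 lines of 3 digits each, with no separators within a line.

(row=0, col=0): c = -1.3300 + -0.0800i → escape time 5
(row=0, col=1): c = -0.9700 + -0.0800i → escape time 5
(row=0, col=2): c = -0.6100 + -0.0800i → escape time 5
(row=1, col=0): c = -1.3300 + -0.4350i → escape time 5
(row=1, col=1): c = -0.9700 + -0.4350i → escape time 5
(row=1, col=2): c = -0.6100 + -0.4350i → escape time 5
(row=2, col=0): c = -1.3300 + -0.7900i → escape time 3
(row=2, col=1): c = -0.9700 + -0.7900i → escape time 3
(row=2, col=2): c = -0.6100 + -0.7900i → escape time 4
(row=3, col=0): c = -1.3300 + -1.1450i → escape time 2
(row=3, col=1): c = -0.9700 + -1.1450i → escape time 3
(row=3, col=2): c = -0.6100 + -1.1450i → escape time 3
(row=4, col=0): c = -1.3300 + -1.5000i → escape time 1
(row=4, col=1): c = -0.9700 + -1.5000i → escape time 2
(row=4, col=2): c = -0.6100 + -1.5000i → escape time 2

Answer: 555
555
334
233
122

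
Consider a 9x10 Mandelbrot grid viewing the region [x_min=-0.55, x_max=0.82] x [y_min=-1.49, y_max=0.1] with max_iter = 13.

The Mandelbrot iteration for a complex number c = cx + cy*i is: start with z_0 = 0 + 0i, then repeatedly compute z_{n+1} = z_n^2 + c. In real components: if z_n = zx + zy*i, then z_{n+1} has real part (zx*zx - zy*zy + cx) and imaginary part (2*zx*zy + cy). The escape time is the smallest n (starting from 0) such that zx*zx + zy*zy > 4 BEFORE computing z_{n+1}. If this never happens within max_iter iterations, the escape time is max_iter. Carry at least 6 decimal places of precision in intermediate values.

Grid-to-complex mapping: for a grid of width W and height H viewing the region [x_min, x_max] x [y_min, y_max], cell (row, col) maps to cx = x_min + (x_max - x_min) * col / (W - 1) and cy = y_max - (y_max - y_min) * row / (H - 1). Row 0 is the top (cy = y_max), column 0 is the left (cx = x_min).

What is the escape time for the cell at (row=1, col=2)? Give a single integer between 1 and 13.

z_0 = 0 + 0i, c = -0.2075 + -0.0767i
Iter 1: z = -0.2075 + -0.0767i, |z|^2 = 0.0489
Iter 2: z = -0.1703 + -0.0448i, |z|^2 = 0.0310
Iter 3: z = -0.1805 + -0.0614i, |z|^2 = 0.0363
Iter 4: z = -0.1787 + -0.0545i, |z|^2 = 0.0349
Iter 5: z = -0.1785 + -0.0572i, |z|^2 = 0.0351
Iter 6: z = -0.1789 + -0.0562i, |z|^2 = 0.0352
Iter 7: z = -0.1787 + -0.0565i, |z|^2 = 0.0351
Iter 8: z = -0.1788 + -0.0565i, |z|^2 = 0.0351
Iter 9: z = -0.1787 + -0.0565i, |z|^2 = 0.0351
Iter 10: z = -0.1787 + -0.0565i, |z|^2 = 0.0351
Iter 11: z = -0.1787 + -0.0565i, |z|^2 = 0.0351
Iter 12: z = -0.1787 + -0.0565i, |z|^2 = 0.0351

Answer: 13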